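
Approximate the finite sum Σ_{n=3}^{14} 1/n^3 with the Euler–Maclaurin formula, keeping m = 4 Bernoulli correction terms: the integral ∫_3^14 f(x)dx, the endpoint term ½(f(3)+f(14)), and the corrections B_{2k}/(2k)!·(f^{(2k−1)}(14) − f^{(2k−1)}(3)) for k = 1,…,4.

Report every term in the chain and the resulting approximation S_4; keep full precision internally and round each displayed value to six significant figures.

∫_3^14 1/x^3 dx evaluates to 0.0530045.
½[f(3) + f(14)] = ½[0.0370370 + 0.000364431] = 0.0187007.
So far: 0.0717053.
Correction k=1: B_{2}/2! · (f^{(1)}(14) − f^{(1)}(3)) = 1/12 · (-7.80925e-05 − (-0.0370370)) = 0.00307991.
Running total after k=1: 0.0747852.
Correction k=2: B_{4}/4! · (f^{(3)}(14) − f^{(3)}(3)) = −1/720 · (-7.96862e-06 − (-0.0823045)) = -0.000114301.
Running total after k=2: 0.0746709.
Correction k=3: B_{6}/6! · (f^{(5)}(14) − f^{(5)}(3)) = 1/30240 · (-1.70756e-06 − (-0.384088)) = 1.27013e-05.
Running total after k=3: 0.0746836.
Correction k=4: B_{8}/8! · (f^{(7)}(14) − f^{(7)}(3)) = −1/1209600 · (-6.27267e-07 − (-3.07270)) = -2.54026e-06.

S_4 ≈ 0.0746810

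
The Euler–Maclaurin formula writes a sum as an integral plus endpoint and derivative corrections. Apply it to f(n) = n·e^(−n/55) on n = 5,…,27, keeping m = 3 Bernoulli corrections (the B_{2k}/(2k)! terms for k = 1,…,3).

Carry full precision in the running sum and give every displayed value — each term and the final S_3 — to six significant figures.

S_3 ≈ 263.300

∫_5^27 x·e^(−x/55) dx evaluates to 252.798.
½[f(5) + f(27)] = ½[4.56550 + 16.5259] = 10.5457.
So far: 263.344.
Order-1 term: 1/12 · (0.311599 − 0.830092) = -0.0432077.
After k=1: 263.300.
Order-2 term: −1/720 · (0.000507682 − 0.000878113) = 5.14488e-07.
After k=2: 263.300.
Order-3 term: 1/30240 · (3.01605e-07 − 4.89857e-07) = -6.22524e-12.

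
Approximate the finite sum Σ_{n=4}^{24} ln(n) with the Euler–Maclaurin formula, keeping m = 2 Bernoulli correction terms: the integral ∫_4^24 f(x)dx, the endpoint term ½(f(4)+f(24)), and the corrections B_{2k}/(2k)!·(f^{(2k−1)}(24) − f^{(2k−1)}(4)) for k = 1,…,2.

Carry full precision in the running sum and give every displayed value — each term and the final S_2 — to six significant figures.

Integral: ∫_4^24 ln(x) dx = 50.7281.
Endpoint term: (f(4) + f(24))/2 = (1.38629 + 3.17805)/2 = 2.28217.
Integral + boundary = 53.0103.
Order-1 term: 1/12 · (0.0416667 − 0.250000) = -0.0173611.
Running total after k=1: 52.9929.
Order-2 term: −1/720 · (0.000144676 − 0.0312500) = 4.32018e-05.

S_2 ≈ 52.9930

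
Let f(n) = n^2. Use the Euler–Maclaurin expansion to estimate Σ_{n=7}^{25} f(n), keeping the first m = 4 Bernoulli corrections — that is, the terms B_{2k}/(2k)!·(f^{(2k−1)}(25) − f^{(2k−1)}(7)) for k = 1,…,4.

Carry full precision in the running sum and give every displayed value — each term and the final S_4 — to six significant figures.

S_4 ≈ 5434.00

The integral term ∫_7^25 x^2 dx = 5094.00.
½[f(7) + f(25)] = ½[49.0000 + 625.000] = 337.000.
Running total after boundary: 5431.00.
k=1: B_{2}/(2)! × [f^{(1)}(25) − f^{(1)}(7)] = 1/12 × (50.0000 − 14.0000) = 3.00000.
After k=1: 5434.00.
k=2: B_{4}/(4)! × [f^{(3)}(25) − f^{(3)}(7)] = −1/720 × (0.00000 − 0.00000) = 0.00000.
After k=2: 5434.00.
k=3: B_{6}/(6)! × [f^{(5)}(25) − f^{(5)}(7)] = 1/30240 × (0.00000 − 0.00000) = 0.00000.
After k=3: 5434.00.
k=4: B_{8}/(8)! × [f^{(7)}(25) − f^{(7)}(7)] = −1/1209600 × (0.00000 − 0.00000) = 0.00000.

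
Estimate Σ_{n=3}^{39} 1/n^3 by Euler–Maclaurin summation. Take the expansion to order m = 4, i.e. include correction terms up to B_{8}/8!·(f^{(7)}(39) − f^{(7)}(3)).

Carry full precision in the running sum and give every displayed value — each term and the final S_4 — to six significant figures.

Integral: ∫_3^39 1/x^3 dx = 0.0552268.
½[f(3) + f(39)] = ½[0.0370370 + 1.68580e-05] = 0.0185269.
So far: 0.0737538.
Correction k=1: B_{2}/2! · (f^{(1)}(39) − f^{(1)}(3)) = 1/12 · (-1.29677e-06 − (-0.0370370)) = 0.00308631.
Running total after k=1: 0.0768401.
Correction k=2: B_{4}/4! · (f^{(3)}(39) − f^{(3)}(3)) = −1/720 · (-1.70515e-08 − (-0.0823045)) = -0.000114312.
Running total after k=2: 0.0767258.
Correction k=3: B_{6}/6! · (f^{(5)}(39) − f^{(5)}(3)) = 1/30240 · (-4.70851e-10 − (-0.384088)) = 1.27013e-05.
Running total after k=3: 0.0767385.
Correction k=4: B_{8}/8! · (f^{(7)}(39) − f^{(7)}(3)) = −1/1209600 · (-2.22888e-11 − (-3.07270)) = -2.54026e-06.

S_4 ≈ 0.0767359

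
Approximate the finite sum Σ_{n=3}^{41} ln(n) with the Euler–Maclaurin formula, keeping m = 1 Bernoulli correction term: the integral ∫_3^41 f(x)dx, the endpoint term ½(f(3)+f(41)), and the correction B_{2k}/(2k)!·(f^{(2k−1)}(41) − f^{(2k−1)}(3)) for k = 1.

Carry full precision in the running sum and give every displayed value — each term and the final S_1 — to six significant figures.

S_1 ≈ 113.341

The integral term ∫_3^41 ln(x) dx = 110.961.
Boundary: ½(f(3) + f(41)) = ½(1.09861 + 3.71357) = 2.40609.
Running total after boundary: 113.367.
Order-1 term: 1/12 · (0.0243902 − 0.333333) = -0.0257453.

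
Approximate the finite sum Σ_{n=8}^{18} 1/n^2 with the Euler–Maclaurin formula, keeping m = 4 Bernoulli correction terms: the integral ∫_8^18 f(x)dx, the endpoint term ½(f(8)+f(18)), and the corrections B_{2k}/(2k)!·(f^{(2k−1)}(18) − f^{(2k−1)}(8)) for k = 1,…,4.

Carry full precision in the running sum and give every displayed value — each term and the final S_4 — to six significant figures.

Integral: ∫_8^18 1/x^2 dx = 0.0694444.
½[f(8) + f(18)] = ½[0.0156250 + 0.00308642] = 0.00935571.
So far: 0.0788002.
Order-1 term: 1/12 · (-0.000342936 − (-0.00390625)) = 0.000296943.
Running total after k=1: 0.0790971.
Order-2 term: −1/720 · (-1.27013e-05 − (-0.000732422)) = -9.99612e-07.
Running total after k=2: 0.0790961.
Order-3 term: 1/30240 · (-1.17605e-06 − (-0.000343323)) = 1.13144e-08.
Running total after k=3: 0.0790961.
Order-4 term: −1/1209600 · (-2.03268e-07 − (-0.000300407)) = -2.48185e-10.

S_4 ≈ 0.0790961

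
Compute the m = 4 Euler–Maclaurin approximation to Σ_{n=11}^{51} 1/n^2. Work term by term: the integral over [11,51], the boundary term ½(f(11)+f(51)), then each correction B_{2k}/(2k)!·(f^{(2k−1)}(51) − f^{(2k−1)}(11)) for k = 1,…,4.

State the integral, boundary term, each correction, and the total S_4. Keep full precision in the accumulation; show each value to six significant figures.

The integral term ∫_11^51 1/x^2 dx = 0.0713012.
Endpoint term: (f(11) + f(51))/2 = (0.00826446 + 0.000384468)/2 = 0.00432447.
So far: 0.0756257.
Correction k=1: B_{2}/2! · (f^{(1)}(51) − f^{(1)}(11)) = 1/12 · (-1.50772e-05 − (-0.00150263)) = 0.000123963.
Running total after k=1: 0.0757497.
Correction k=2: B_{4}/4! · (f^{(3)}(51) − f^{(3)}(11)) = −1/720 · (-6.95601e-08 − (-0.000149021)) = -2.06877e-07.
Running total after k=2: 0.0757495.
Correction k=3: B_{6}/6! · (f^{(5)}(51) − f^{(5)}(11)) = 1/30240 · (-8.02308e-10 − (-3.69474e-05)) = 1.22178e-09.
Running total after k=3: 0.0757495.
Correction k=4: B_{8}/8! · (f^{(7)}(51) − f^{(7)}(11)) = −1/1209600 · (-1.72738e-11 − (-1.70996e-05)) = -1.41366e-11.

S_4 ≈ 0.0757495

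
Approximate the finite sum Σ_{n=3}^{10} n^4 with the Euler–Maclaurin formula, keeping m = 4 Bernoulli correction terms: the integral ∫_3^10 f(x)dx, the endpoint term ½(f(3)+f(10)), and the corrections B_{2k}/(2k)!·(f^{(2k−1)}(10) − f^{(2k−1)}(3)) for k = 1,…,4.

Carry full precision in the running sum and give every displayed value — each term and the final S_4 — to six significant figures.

S_4 ≈ 25316.0

The integral term ∫_3^10 x^4 dx = 19951.4.
Boundary: ½(f(3) + f(10)) = ½(81.0000 + 10000.0) = 5040.50.
Running total after boundary: 24991.9.
Correction k=1: B_{2}/2! · (f^{(1)}(10) − f^{(1)}(3)) = 1/12 · (4000.00 − 108.000) = 324.333.
Partial sum through k=1: 25316.2.
Correction k=2: B_{4}/4! · (f^{(3)}(10) − f^{(3)}(3)) = −1/720 · (240.000 − 72.0000) = -0.233333.
Partial sum through k=2: 25316.0.
Correction k=3: B_{6}/6! · (f^{(5)}(10) − f^{(5)}(3)) = 1/30240 · (0.00000 − 0.00000) = 0.00000.
Partial sum through k=3: 25316.0.
Correction k=4: B_{8}/8! · (f^{(7)}(10) − f^{(7)}(3)) = −1/1209600 · (0.00000 − 0.00000) = 0.00000.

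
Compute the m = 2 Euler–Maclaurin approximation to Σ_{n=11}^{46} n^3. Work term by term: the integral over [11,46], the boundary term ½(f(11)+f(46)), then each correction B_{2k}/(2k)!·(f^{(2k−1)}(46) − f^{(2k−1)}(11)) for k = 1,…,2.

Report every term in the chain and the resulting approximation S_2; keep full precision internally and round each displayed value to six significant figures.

S_2 ≈ 1.16554e+06

Integral: ∫_11^46 x^3 dx = 1.11570e+06.
½[f(11) + f(46)] = ½[1331.00 + 97336.0] = 49333.5.
Integral + boundary = 1.16504e+06.
Order-1 term: 1/12 · (6348.00 − 363.000) = 498.750.
After k=1: 1.16554e+06.
Order-2 term: −1/720 · (6.00000 − 6.00000) = 0.00000.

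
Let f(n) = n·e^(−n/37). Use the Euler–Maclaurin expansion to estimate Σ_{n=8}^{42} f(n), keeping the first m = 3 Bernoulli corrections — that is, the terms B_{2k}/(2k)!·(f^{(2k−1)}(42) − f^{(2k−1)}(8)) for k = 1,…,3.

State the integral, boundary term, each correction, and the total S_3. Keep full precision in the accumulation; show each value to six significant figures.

S_3 ≈ 411.784

Integral: ∫_8^42 x·e^(−x/37) dx = 401.869.
½[f(8) + f(42)] = ½[6.44449 + 13.4979] = 9.97120.
So far: 411.841.
Correction k=1: B_{2}/2! · (f^{(1)}(42) − f^{(1)}(8)) = 1/12 · (-0.0434296 − 0.631386) = -0.0562346.
Running total after k=1: 411.784.
Correction k=2: B_{4}/4! · (f^{(3)}(42) − f^{(3)}(8)) = −1/720 · (0.000437785 − 0.00163806) = 1.66705e-06.
Running total after k=2: 411.784.
Correction k=3: B_{6}/6! · (f^{(5)}(42) − f^{(5)}(8)) = 1/30240 · (6.62742e-07 − 2.05619e-06) = -4.60796e-11.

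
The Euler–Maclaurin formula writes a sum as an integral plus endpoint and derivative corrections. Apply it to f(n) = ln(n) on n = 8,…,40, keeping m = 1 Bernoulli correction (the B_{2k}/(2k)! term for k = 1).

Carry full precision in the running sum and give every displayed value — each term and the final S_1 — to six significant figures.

S_1 ≈ 101.795

Integral: ∫_8^40 ln(x) dx = 98.9196.
Boundary: ½(f(8) + f(40)) = ½(2.07944 + 3.68888) = 2.88416.
Running total after boundary: 101.804.
Correction k=1: B_{2}/2! · (f^{(1)}(40) − f^{(1)}(8)) = 1/12 · (0.0250000 − 0.125000) = -0.00833333.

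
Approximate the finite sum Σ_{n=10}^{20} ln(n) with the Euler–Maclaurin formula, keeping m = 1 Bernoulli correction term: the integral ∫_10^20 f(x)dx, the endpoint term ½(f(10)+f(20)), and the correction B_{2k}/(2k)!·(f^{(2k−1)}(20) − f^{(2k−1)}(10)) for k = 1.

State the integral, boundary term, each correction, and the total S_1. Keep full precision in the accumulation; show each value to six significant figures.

Integral: ∫_10^20 ln(x) dx = 26.8888.
Boundary: ½(f(10) + f(20)) = ½(2.30259 + 2.99573) = 2.64916.
Running total after boundary: 29.5380.
k=1: B_{2}/(2)! × [f^{(1)}(20) − f^{(1)}(10)] = 1/12 × (0.0500000 − 0.100000) = -0.00416667.

S_1 ≈ 29.5338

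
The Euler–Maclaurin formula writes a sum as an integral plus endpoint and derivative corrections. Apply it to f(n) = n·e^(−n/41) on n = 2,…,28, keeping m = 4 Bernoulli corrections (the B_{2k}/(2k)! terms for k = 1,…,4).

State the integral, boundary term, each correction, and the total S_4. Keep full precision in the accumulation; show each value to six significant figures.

Integral: ∫_2^28 x·e^(−x/41) dx = 250.033.
½[f(2) + f(28)] = ½[1.90478 + 14.1438] = 8.02430.
Integral + boundary = 258.057.
k=1: B_{2}/(2)! × [f^{(1)}(28) − f^{(1)}(2)] = 1/12 × (0.160165 − 0.905932) = -0.0621472.
After k=1: 257.995.
k=2: B_{4}/(4)! × [f^{(3)}(28) − f^{(3)}(2)] = −1/720 × (0.000696275 − 0.00167205) = 1.35524e-06.
After k=2: 257.995.
k=3: B_{6}/(6)! × [f^{(5)}(28) − f^{(5)}(2)] = 1/30240 × (7.71725e-07 − 1.66875e-06) = -2.96636e-11.
After k=3: 257.995.
k=4: B_{8}/(8)! × [f^{(7)}(28) − f^{(7)}(2)] = −1/1209600 × (6.71771e-10 − 1.39371e-09) = 5.96842e-16.

S_4 ≈ 257.995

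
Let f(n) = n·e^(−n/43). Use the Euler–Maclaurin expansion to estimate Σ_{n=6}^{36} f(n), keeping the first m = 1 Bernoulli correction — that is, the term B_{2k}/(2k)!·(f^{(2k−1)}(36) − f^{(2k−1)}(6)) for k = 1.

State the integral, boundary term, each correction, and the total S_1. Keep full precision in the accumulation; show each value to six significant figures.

S_1 ≈ 372.316

∫_6^36 x·e^(−x/43) dx evaluates to 361.971.
½[f(6) + f(36)] = ½[5.21858 + 15.5850] = 10.4018.
Integral + boundary = 372.373.
Order-1 term: 1/12 · (0.0704749 − 0.748400) = -0.0564938.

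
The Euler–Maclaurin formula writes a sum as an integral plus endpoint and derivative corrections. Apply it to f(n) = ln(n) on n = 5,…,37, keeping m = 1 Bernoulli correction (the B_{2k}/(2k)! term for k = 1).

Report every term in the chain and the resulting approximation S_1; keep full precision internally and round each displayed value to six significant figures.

The integral term ∫_5^37 ln(x) dx = 93.5568.
Boundary: ½(f(5) + f(37)) = ½(1.60944 + 3.61092) = 2.61018.
Integral + boundary = 96.1670.
Correction k=1: B_{2}/2! · (f^{(1)}(37) − f^{(1)}(5)) = 1/12 · (0.0270270 − 0.200000) = -0.0144144.

S_1 ≈ 96.1525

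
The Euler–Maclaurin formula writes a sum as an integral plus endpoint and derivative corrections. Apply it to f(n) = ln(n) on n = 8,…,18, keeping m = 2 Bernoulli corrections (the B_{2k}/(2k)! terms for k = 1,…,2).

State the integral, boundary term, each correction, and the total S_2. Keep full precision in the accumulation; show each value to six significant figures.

S_2 ≈ 27.8703

Integral: ∫_8^18 ln(x) dx = 25.3912.
½[f(8) + f(18)] = ½[2.07944 + 2.89037] = 2.48491.
Integral + boundary = 27.8761.
k=1: B_{2}/(2)! × [f^{(1)}(18) − f^{(1)}(8)] = 1/12 × (0.0555556 − 0.125000) = -0.00578704.
Running total after k=1: 27.8703.
k=2: B_{4}/(4)! × [f^{(3)}(18) − f^{(3)}(8)] = −1/720 × (0.000342936 − 0.00390625) = 4.94905e-06.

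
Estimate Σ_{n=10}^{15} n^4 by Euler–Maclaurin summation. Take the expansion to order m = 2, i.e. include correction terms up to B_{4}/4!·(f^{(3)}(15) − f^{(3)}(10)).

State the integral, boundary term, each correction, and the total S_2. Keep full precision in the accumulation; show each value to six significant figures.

S_2 ≈ 162979

The integral term ∫_10^15 x^4 dx = 131875.
½[f(10) + f(15)] = ½[10000.0 + 50625.0] = 30312.5.
Integral + boundary = 162188.
Correction k=1: B_{2}/2! · (f^{(1)}(15) − f^{(1)}(10)) = 1/12 · (13500.0 − 4000.00) = 791.667.
Running total after k=1: 162979.
Correction k=2: B_{4}/4! · (f^{(3)}(15) − f^{(3)}(10)) = −1/720 · (360.000 − 240.000) = -0.166667.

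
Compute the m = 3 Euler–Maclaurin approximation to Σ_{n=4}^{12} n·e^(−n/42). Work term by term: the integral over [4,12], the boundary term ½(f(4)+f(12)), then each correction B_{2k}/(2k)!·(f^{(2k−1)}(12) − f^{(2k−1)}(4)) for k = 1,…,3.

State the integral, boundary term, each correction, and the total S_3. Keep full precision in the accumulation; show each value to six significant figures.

S_3 ≈ 58.4431

The integral term ∫_4^12 x·e^(−x/42) dx = 52.1397.
½[f(4) + f(12)] = ½[3.63663 + 9.01773] = 6.32718.
Running total after boundary: 58.4669.
Order-1 term: 1/12 · (0.536769 − 0.822570) = -0.0238167.
Running total after k=1: 58.4431.
Order-2 term: −1/720 · (0.00115631 − 0.00149710) = 4.73324e-07.
Running total after k=2: 58.4431.
Order-3 term: 1/30240 · (1.13850e-06 − 1.43304e-06) = -9.74006e-12.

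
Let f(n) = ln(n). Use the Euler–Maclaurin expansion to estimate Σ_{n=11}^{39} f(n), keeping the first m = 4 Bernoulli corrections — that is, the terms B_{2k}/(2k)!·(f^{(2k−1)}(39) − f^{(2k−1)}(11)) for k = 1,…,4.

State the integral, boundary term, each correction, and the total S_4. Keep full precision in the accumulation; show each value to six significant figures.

S_4 ≈ 91.5273

Integral: ∫_11^39 ln(x) dx = 88.5021.
Endpoint term: (f(11) + f(39))/2 = (2.39790 + 3.66356)/2 = 3.03073.
So far: 91.5328.
k=1: B_{2}/(2)! × [f^{(1)}(39) − f^{(1)}(11)] = 1/12 × (0.0256410 − 0.0909091) = -0.00543901.
Partial sum through k=1: 91.5273.
k=2: B_{4}/(4)! × [f^{(3)}(39) − f^{(3)}(11)] = −1/720 × (3.37160e-05 − 0.00150263) = 2.04016e-06.
Partial sum through k=2: 91.5273.
k=3: B_{6}/(6)! × [f^{(5)}(39) − f^{(5)}(11)] = 1/30240 × (2.66004e-07 − 0.000149021) = -4.91915e-09.
Partial sum through k=3: 91.5273.
k=4: B_{8}/(8)! × [f^{(7)}(39) − f^{(7)}(11)] = −1/1209600 × (5.24663e-09 − 3.69474e-05) = 3.05408e-11.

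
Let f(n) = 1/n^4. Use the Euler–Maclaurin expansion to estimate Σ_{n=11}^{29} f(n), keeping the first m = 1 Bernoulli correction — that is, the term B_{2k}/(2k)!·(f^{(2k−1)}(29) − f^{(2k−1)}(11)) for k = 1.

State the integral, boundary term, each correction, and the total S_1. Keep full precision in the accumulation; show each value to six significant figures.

∫_11^29 1/x^4 dx evaluates to 0.000236771.
Endpoint term: (f(11) + f(29))/2 = (6.83013e-05 + 1.41387e-06)/2 = 3.48576e-05.
Running total after boundary: 0.000271629.
Correction k=1: B_{2}/2! · (f^{(1)}(29) − f^{(1)}(11)) = 1/12 · (-1.95016e-07 − (-2.48369e-05)) = 2.05349e-06.

S_1 ≈ 0.000273682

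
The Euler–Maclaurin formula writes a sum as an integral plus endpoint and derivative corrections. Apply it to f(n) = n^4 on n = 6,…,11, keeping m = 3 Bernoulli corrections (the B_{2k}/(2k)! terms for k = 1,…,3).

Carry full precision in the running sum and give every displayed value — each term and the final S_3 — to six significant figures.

Integral: ∫_6^11 x^4 dx = 30655.0.
Boundary: ½(f(6) + f(11)) = ½(1296.00 + 14641.0) = 7968.50.
Running total after boundary: 38623.5.
k=1: B_{2}/(2)! × [f^{(1)}(11) − f^{(1)}(6)] = 1/12 × (5324.00 − 864.000) = 371.667.
Partial sum through k=1: 38995.2.
k=2: B_{4}/(4)! × [f^{(3)}(11) − f^{(3)}(6)] = −1/720 × (264.000 − 144.000) = -0.166667.
Partial sum through k=2: 38995.0.
k=3: B_{6}/(6)! × [f^{(5)}(11) − f^{(5)}(6)] = 1/30240 × (0.00000 − 0.00000) = 0.00000.

S_3 ≈ 38995.0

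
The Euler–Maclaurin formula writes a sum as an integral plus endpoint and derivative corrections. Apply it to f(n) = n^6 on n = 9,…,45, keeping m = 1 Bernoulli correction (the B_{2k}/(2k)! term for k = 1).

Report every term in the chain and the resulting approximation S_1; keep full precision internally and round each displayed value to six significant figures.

The integral term ∫_9^45 x^6 dx = 5.33807e+10.
Endpoint term: (f(9) + f(45))/2 = (531441 + 8.30377e+09)/2 = 4.15215e+09.
Running total after boundary: 5.75328e+10.
k=1: B_{2}/(2)! × [f^{(1)}(45) − f^{(1)}(9)] = 1/12 × (1.10717e+09 − 354294) = 9.22345e+07.

S_1 ≈ 5.76251e+10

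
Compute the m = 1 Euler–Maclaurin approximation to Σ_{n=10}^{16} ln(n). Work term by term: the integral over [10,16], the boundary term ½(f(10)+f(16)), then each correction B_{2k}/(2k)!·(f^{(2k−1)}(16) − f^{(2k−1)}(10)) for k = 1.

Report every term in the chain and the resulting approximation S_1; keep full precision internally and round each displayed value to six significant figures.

S_1 ≈ 17.8700

∫_10^16 ln(x) dx evaluates to 15.3356.
Boundary: ½(f(10) + f(16)) = ½(2.30259 + 2.77259) = 2.53759.
Running total after boundary: 17.8732.
k=1: B_{2}/(2)! × [f^{(1)}(16) − f^{(1)}(10)] = 1/12 × (0.0625000 − 0.100000) = -0.00312500.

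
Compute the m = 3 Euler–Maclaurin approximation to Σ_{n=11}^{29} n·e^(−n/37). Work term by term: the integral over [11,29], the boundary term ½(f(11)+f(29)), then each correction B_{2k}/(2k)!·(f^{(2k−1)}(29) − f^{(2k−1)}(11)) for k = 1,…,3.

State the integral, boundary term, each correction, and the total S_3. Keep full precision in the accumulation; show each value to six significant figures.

S_3 ≈ 214.726

Integral: ∫_11^29 x·e^(−x/37) dx = 204.054.
Boundary: ½(f(11) + f(29)) = ½(8.17105 + 13.2436) = 10.7073.
So far: 214.761.
Correction k=1: B_{2}/2! · (f^{(1)}(29) − f^{(1)}(11)) = 1/12 · (0.0987405 − 0.521984) = -0.0352703.
After k=1: 214.726.
Correction k=2: B_{4}/4! · (f^{(3)}(29) − f^{(3)}(11)) = −1/720 · (0.000739291 − 0.00146649) = 1.01000e-06.
After k=2: 214.726.
Correction k=3: B_{6}/6! · (f^{(5)}(29) − f^{(5)}(11)) = 1/30240 · (1.02736e-06 − 1.86391e-06) = -2.76638e-11.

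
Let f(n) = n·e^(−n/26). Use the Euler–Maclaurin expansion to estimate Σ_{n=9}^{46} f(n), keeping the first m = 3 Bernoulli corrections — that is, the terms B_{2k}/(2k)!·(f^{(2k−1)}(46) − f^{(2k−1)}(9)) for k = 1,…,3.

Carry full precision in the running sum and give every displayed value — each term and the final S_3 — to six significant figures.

∫_9^46 x·e^(−x/26) dx evaluates to 324.629.
½[f(9) + f(46)] = ½[6.36663 + 7.84135] = 7.10399.
Integral + boundary = 331.733.
k=1: B_{2}/(2)! × [f^{(1)}(46) − f^{(1)}(9)] = 1/12 × (-0.131126 − 0.462533) = -0.0494716.
Partial sum through k=1: 331.683.
k=2: B_{4}/(4)! × [f^{(3)}(46) − f^{(3)}(9)] = −1/720 × (0.000310358 − 0.00277713) = 3.42607e-06.
Partial sum through k=2: 331.683.
k=3: B_{6}/(6)! × [f^{(5)}(46) − f^{(5)}(9)] = 1/30240 × (1.20516e-06 − 7.20420e-06) = -1.98381e-10.

S_3 ≈ 331.683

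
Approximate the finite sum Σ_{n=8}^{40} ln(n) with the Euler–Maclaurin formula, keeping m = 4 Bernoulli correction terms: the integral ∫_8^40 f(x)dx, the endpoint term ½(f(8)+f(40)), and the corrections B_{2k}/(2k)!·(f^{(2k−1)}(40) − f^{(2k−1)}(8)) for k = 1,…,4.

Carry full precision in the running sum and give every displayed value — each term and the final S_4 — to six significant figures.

S_4 ≈ 101.795

Integral: ∫_8^40 ln(x) dx = 98.9196.
Endpoint term: (f(8) + f(40))/2 = (2.07944 + 3.68888)/2 = 2.88416.
Running total after boundary: 101.804.
Order-1 term: 1/12 · (0.0250000 − 0.125000) = -0.00833333.
After k=1: 101.795.
Order-2 term: −1/720 · (3.12500e-05 − 0.00390625) = 5.38194e-06.
After k=2: 101.795.
Order-3 term: 1/30240 · (2.34375e-07 − 0.000732422) = -2.42125e-08.
After k=3: 101.795.
Order-4 term: −1/1209600 · (4.39453e-09 − 0.000343323) = 2.83828e-10.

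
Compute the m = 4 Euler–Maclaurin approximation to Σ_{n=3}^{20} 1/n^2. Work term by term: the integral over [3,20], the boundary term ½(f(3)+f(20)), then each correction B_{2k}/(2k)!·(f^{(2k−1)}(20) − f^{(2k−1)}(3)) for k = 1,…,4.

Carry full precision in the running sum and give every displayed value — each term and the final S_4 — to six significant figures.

S_4 ≈ 0.346163

The integral term ∫_3^20 1/x^2 dx = 0.283333.
Endpoint term: (f(3) + f(20))/2 = (0.111111 + 0.00250000)/2 = 0.0568056.
So far: 0.340139.
k=1: B_{2}/(2)! × [f^{(1)}(20) − f^{(1)}(3)] = 1/12 × (-0.000250000 − (-0.0740741)) = 0.00615201.
Partial sum through k=1: 0.346291.
k=2: B_{4}/(4)! × [f^{(3)}(20) − f^{(3)}(3)] = −1/720 × (-7.50000e-06 − (-0.0987654)) = -0.000137164.
Partial sum through k=2: 0.346154.
k=3: B_{6}/(6)! × [f^{(5)}(20) − f^{(5)}(3)] = 1/30240 × (-5.62500e-07 − (-0.329218)) = 1.08868e-05.
Partial sum through k=3: 0.346165.
k=4: B_{8}/(8)! × [f^{(7)}(20) − f^{(7)}(3)] = −1/1209600 × (-7.87500e-08 − (-2.04847)) = -1.69351e-06.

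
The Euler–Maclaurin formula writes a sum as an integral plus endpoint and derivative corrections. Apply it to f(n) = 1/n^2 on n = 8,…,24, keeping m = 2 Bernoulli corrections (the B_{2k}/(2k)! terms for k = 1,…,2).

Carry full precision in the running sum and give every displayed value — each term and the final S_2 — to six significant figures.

S_2 ≈ 0.0923263

∫_8^24 1/x^2 dx evaluates to 0.0833333.
½[f(8) + f(24)] = ½[0.0156250 + 0.00173611] = 0.00868056.
So far: 0.0920139.
Correction k=1: B_{2}/2! · (f^{(1)}(24) − f^{(1)}(8)) = 1/12 · (-0.000144676 − (-0.00390625)) = 0.000313465.
After k=1: 0.0923274.
Correction k=2: B_{4}/4! · (f^{(3)}(24) − f^{(3)}(8)) = −1/720 · (-3.01408e-06 − (-0.000732422)) = -1.01307e-06.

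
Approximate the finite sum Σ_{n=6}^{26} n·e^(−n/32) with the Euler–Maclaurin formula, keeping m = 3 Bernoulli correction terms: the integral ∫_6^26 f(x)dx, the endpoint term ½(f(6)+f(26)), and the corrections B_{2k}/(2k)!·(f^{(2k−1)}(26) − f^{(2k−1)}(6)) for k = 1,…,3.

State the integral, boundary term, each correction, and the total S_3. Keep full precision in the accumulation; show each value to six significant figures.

∫_6^26 x·e^(−x/32) dx evaluates to 184.504.
Boundary: ½(f(6) + f(26)) = ½(4.97417 + 11.5374) = 8.25580.
Running total after boundary: 192.760.
k=1: B_{2}/(2)! × [f^{(1)}(26) − f^{(1)}(6)] = 1/12 × (0.0832026 − 0.673586) = -0.0491986.
Partial sum through k=1: 192.711.
k=2: B_{4}/(4)! × [f^{(3)}(26) − f^{(3)}(6)] = −1/720 × (0.000947947 − 0.00227700) = 1.84590e-06.
Partial sum through k=2: 192.711.
k=3: B_{6}/(6)! × [f^{(5)}(26) − f^{(5)}(6)] = 1/30240 × (1.77211e-06 − 3.80488e-06) = -6.72211e-11.

S_3 ≈ 192.711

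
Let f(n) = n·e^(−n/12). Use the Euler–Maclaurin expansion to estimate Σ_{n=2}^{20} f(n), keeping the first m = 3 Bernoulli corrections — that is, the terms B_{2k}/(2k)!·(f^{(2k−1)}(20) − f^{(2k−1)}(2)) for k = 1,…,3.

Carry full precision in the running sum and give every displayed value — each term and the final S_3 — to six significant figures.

∫_2^20 x·e^(−x/12) dx evaluates to 69.6807.
½[f(2) + f(20)] = ½[1.69296 + 3.77751] = 2.73524.
Integral + boundary = 72.4159.
Order-1 term: 1/12 · (-0.125917 − 0.705401) = -0.0692765.
Partial sum through k=1: 72.3467.
Order-2 term: −1/720 · (0.00174885 − 0.0166553) = 2.07034e-05.
Partial sum through k=2: 72.3467.
Order-3 term: 1/30240 · (3.03619e-05 − 0.000197306) = -5.52062e-09.

S_3 ≈ 72.3467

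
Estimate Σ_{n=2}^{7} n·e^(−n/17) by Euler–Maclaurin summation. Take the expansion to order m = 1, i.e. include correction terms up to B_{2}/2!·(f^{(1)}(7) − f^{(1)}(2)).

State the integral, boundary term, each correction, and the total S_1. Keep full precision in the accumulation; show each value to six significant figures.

S_1 ≈ 20.0331

Integral: ∫_2^7 x·e^(−x/17) dx = 16.8583.
Endpoint term: (f(2) + f(7))/2 = (1.77802 + 4.63736)/2 = 3.20769.
Running total after boundary: 20.0659.
Order-1 term: 1/12 · (0.389694 − 0.784420) = -0.0328938.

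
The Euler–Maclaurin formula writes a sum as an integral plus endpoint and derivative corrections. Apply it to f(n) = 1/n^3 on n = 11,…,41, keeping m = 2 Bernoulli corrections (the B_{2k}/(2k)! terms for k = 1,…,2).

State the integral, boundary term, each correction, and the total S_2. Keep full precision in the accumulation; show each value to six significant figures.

S_2 ≈ 0.00423464

Integral: ∫_11^41 1/x^3 dx = 0.00383479.
Boundary: ½(f(11) + f(41)) = ½(0.000751315 + 1.45094e-05) = 0.000382912.
Integral + boundary = 0.00421770.
Order-1 term: 1/12 · (-1.06166e-06 − (-0.000204904)) = 1.69869e-05.
Running total after k=1: 0.00423469.
Order-2 term: −1/720 · (-1.26313e-08 − (-3.38684e-05)) = -4.70220e-08.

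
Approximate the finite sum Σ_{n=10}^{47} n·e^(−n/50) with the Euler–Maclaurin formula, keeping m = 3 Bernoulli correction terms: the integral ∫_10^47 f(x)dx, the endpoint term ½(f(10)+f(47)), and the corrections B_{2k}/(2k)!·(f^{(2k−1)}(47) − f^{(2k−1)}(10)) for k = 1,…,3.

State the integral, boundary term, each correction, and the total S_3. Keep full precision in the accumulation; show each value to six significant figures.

∫_10^47 x·e^(−x/50) dx evaluates to 561.647.
Endpoint term: (f(10) + f(47))/2 = (8.18731 + 18.3595)/2 = 13.2734.
Running total after boundary: 574.921.
k=1: B_{2}/(2)! × [f^{(1)}(47) − f^{(1)}(10)] = 1/12 × (0.0234377 − 0.654985) = -0.0526289.
Partial sum through k=1: 574.868.
k=2: B_{4}/(4)! × [f^{(3)}(47) − f^{(3)}(10)] = −1/720 × (0.000321877 − 0.000916978) = 8.26529e-07.
Partial sum through k=2: 574.868.
k=3: B_{6}/(6)! × [f^{(5)}(47) − f^{(5)}(10)] = 1/30240 × (2.53752e-07 − 6.28785e-07) = -1.24019e-11.

S_3 ≈ 574.868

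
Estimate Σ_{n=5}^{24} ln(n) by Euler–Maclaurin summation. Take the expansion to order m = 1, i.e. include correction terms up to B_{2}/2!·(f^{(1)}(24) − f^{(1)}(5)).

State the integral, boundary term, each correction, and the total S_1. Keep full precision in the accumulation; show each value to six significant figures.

Integral: ∫_5^24 ln(x) dx = 49.2261.
½[f(5) + f(24)] = ½[1.60944 + 3.17805] = 2.39375.
So far: 51.6198.
Correction k=1: B_{2}/2! · (f^{(1)}(24) − f^{(1)}(5)) = 1/12 · (0.0416667 − 0.200000) = -0.0131944.

S_1 ≈ 51.6067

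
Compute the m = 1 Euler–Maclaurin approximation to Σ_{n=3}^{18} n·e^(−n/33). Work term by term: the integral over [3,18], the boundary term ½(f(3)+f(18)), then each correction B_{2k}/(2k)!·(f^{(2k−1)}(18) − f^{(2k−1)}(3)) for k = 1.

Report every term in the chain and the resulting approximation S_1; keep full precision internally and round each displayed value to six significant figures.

S_1 ≈ 115.872

Integral: ∫_3^18 x·e^(−x/33) dx = 109.333.
Boundary: ½(f(3) + f(18)) = ½(2.73930 + 10.4324) = 6.58586.
Running total after boundary: 115.919.
k=1: B_{2}/(2)! × [f^{(1)}(18) − f^{(1)}(3)] = 1/12 × (0.263445 − 0.830092) = -0.0472206.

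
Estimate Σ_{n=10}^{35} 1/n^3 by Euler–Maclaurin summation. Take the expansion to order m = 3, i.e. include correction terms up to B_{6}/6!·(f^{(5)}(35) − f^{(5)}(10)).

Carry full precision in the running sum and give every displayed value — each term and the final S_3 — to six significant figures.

S_3 ≈ 0.00512825

The integral term ∫_10^35 1/x^3 dx = 0.00459184.
Boundary: ½(f(10) + f(35)) = ½(0.00100000 + 2.33236e-05) = 0.000511662.
Integral + boundary = 0.00510350.
k=1: B_{2}/(2)! × [f^{(1)}(35) − f^{(1)}(10)] = 1/12 × (-1.99917e-06 − (-0.000300000)) = 2.48334e-05.
After k=1: 0.00512833.
k=2: B_{4}/(4)! × [f^{(3)}(35) − f^{(3)}(10)] = −1/720 × (-3.26395e-08 − (-6.00000e-05)) = -8.32880e-08.
After k=2: 0.00512825.
k=3: B_{6}/(6)! × [f^{(5)}(35) − f^{(5)}(10)] = 1/30240 × (-1.11907e-09 − (-2.52000e-05)) = 8.33296e-10.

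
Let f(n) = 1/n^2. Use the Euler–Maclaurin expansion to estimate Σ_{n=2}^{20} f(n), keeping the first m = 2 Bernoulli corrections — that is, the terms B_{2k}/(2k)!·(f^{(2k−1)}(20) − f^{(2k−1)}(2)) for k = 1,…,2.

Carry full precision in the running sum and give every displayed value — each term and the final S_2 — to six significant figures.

S_2 ≈ 0.596021

The integral term ∫_2^20 1/x^2 dx = 0.450000.
½[f(2) + f(20)] = ½[0.250000 + 0.00250000] = 0.126250.
So far: 0.576250.
Order-1 term: 1/12 · (-0.000250000 − (-0.250000)) = 0.0208125.
Partial sum through k=1: 0.597063.
Order-2 term: −1/720 · (-7.50000e-06 − (-0.750000)) = -0.00104166.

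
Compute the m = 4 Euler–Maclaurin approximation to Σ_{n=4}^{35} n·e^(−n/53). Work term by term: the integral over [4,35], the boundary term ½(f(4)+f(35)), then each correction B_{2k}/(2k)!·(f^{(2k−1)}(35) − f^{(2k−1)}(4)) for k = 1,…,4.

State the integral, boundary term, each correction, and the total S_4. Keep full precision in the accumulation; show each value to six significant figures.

S_4 ≈ 402.545

Integral: ∫_4^35 x·e^(−x/53) dx = 391.706.
½[f(4) + f(35)] = ½[3.70922 + 18.0830] = 10.8961.
Integral + boundary = 402.602.
Order-1 term: 1/12 · (0.175468 − 0.857321) = -0.0568210.
Partial sum through k=1: 402.545.
Order-2 term: −1/720 · (0.000430324 − 0.000965444) = 7.43222e-07.
Partial sum through k=2: 402.545.
Order-3 term: 1/30240 · (2.84152e-07 − 5.78741e-07) = -9.74171e-12.
Partial sum through k=3: 402.545.
Order-4 term: −1/1209600 · (1.47778e-10 − 2.89706e-10) = 1.17335e-16.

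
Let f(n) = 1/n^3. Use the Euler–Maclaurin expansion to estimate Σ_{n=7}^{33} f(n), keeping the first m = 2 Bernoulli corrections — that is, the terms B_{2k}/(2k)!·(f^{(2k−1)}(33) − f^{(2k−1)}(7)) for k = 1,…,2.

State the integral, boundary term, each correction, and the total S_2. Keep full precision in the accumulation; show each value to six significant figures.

∫_7^33 1/x^3 dx evaluates to 0.00974494.
Boundary: ½(f(7) + f(33)) = ½(0.00291545 + 2.78265e-05) = 0.00147164.
So far: 0.0112166.
Correction k=1: B_{2}/2! · (f^{(1)}(33) − f^{(1)}(7)) = 1/12 · (-2.52968e-06 − (-0.00124948)) = 0.000103912.
Running total after k=1: 0.0113205.
Correction k=2: B_{4}/4! · (f^{(3)}(33) − f^{(3)}(7)) = −1/720 · (-4.64588e-08 − (-0.000509992)) = -7.08257e-07.

S_2 ≈ 0.0113198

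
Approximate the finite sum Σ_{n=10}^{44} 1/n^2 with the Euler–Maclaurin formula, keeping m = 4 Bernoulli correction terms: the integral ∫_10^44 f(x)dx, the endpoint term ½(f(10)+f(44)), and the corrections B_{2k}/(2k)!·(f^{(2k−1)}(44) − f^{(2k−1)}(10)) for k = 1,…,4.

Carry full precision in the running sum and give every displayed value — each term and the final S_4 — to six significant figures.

Integral: ∫_10^44 1/x^2 dx = 0.0772727.
½[f(10) + f(44)] = ½[0.0100000 + 0.000516529] = 0.00525826.
So far: 0.0825310.
k=1: B_{2}/(2)! × [f^{(1)}(44) − f^{(1)}(10)] = 1/12 × (-2.34786e-05 − (-0.00200000)) = 0.000164710.
After k=1: 0.0826957.
k=2: B_{4}/(4)! × [f^{(3)}(44) − f^{(3)}(10)] = −1/720 × (-1.45528e-07 − (-0.000240000)) = -3.33131e-07.
After k=2: 0.0826954.
k=3: B_{6}/(6)! × [f^{(5)}(44) − f^{(5)}(10)] = 1/30240 × (-2.25509e-09 − (-7.20000e-05)) = 2.38088e-09.
After k=3: 0.0826954.
k=4: B_{8}/(8)! × [f^{(7)}(44) − f^{(7)}(10)] = −1/1209600 × (-6.52299e-11 − (-4.03200e-05)) = -3.33333e-11.

S_4 ≈ 0.0826954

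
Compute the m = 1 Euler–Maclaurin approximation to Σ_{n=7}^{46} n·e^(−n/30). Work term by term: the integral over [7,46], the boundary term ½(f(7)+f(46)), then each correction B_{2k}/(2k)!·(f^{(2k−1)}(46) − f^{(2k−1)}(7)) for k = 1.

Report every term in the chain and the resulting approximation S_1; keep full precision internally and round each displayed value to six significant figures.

The integral term ∫_7^46 x·e^(−x/30) dx = 386.939.
½[f(7) + f(46)] = ½[5.54323 + 9.92749] = 7.73536.
Integral + boundary = 394.674.
Order-1 term: 1/12 · (-0.115101 − 0.607115) = -0.0601847.

S_1 ≈ 394.614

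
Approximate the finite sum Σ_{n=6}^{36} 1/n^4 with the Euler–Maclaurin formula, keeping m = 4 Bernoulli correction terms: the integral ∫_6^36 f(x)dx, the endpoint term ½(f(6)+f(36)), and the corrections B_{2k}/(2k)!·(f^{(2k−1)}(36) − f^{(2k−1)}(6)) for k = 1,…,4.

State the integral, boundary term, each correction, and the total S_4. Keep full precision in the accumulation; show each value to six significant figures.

The integral term ∫_6^36 1/x^4 dx = 0.00153607.
Boundary: ½(f(6) + f(36)) = ½(0.000771605 + 5.95374e-07) = 0.000386100.
Running total after boundary: 0.00192217.
Correction k=1: B_{2}/2! · (f^{(1)}(36) − f^{(1)}(6)) = 1/12 · (-6.61527e-08 − (-0.000514403)) = 4.28614e-05.
Running total after k=1: 0.00196503.
Correction k=2: B_{4}/4! · (f^{(3)}(36) − f^{(3)}(6)) = −1/720 · (-1.53131e-09 − (-0.000428669)) = -5.95372e-07.
Running total after k=2: 0.00196443.
Correction k=3: B_{6}/6! · (f^{(5)}(36) − f^{(5)}(6)) = 1/30240 · (-6.61678e-11 − (-0.000666819)) = 2.20509e-08.
Running total after k=3: 0.00196445.
Correction k=4: B_{8}/8! · (f^{(7)}(36) − f^{(7)}(6)) = −1/1209600 · (-4.59499e-12 − (-0.00166705)) = -1.37818e-09.

S_4 ≈ 0.00196445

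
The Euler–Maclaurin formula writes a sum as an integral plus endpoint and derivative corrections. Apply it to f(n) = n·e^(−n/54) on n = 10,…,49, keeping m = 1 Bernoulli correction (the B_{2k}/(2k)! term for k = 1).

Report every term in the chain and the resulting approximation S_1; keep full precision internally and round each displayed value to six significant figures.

Integral: ∫_10^49 x·e^(−x/54) dx = 627.113.
Endpoint term: (f(10) + f(49))/2 = (8.30950 + 19.7749)/2 = 14.0422.
Running total after boundary: 641.155.
Correction k=1: B_{2}/2! · (f^{(1)}(49) − f^{(1)}(10)) = 1/12 · (0.0373675 − 0.677071) = -0.0533086.

S_1 ≈ 641.102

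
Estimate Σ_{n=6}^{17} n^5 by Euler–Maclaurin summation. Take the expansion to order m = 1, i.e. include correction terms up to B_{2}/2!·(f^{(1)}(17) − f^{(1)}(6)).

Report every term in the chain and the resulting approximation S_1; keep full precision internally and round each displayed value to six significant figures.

S_1 ≈ 4.76323e+06

Integral: ∫_6^17 x^5 dx = 4.01515e+06.
Endpoint term: (f(6) + f(17))/2 = (7776.00 + 1.41986e+06)/2 = 713816.
Integral + boundary = 4.72897e+06.
Order-1 term: 1/12 · (417605 − 6480.00) = 34260.4.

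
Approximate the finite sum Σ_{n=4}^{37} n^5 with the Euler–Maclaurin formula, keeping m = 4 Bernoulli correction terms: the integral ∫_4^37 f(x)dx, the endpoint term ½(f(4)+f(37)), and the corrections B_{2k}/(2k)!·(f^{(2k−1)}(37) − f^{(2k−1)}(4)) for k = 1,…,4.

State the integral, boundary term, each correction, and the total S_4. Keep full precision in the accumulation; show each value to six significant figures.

S_4 ≈ 4.63074e+08

∫_4^37 x^5 dx evaluates to 4.27620e+08.
½[f(4) + f(37)] = ½[1024.00 + 6.93440e+07] = 3.46725e+07.
So far: 4.62293e+08.
Correction k=1: B_{2}/2! · (f^{(1)}(37) − f^{(1)}(4)) = 1/12 · (9.37080e+06 − 1280.00) = 780794.
Running total after k=1: 4.63074e+08.
Correction k=2: B_{4}/4! · (f^{(3)}(37) − f^{(3)}(4)) = −1/720 · (82140.0 − 960.000) = -112.750.
Running total after k=2: 4.63074e+08.
Correction k=3: B_{6}/6! · (f^{(5)}(37) − f^{(5)}(4)) = 1/30240 · (120.000 − 120.000) = 0.00000.
Running total after k=3: 4.63074e+08.
Correction k=4: B_{8}/8! · (f^{(7)}(37) − f^{(7)}(4)) = −1/1209600 · (0.00000 − 0.00000) = 0.00000.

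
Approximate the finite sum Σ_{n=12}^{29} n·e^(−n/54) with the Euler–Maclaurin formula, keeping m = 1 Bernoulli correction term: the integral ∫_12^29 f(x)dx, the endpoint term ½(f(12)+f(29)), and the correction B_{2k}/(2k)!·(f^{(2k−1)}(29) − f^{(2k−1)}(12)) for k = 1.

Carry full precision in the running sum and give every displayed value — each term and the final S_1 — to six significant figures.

∫_12^29 x·e^(−x/54) dx evaluates to 234.200.
Endpoint term: (f(12) + f(29))/2 = (9.60885 + 16.9498)/2 = 13.2793.
Running total after boundary: 247.479.
Correction k=1: B_{2}/2! · (f^{(1)}(29) − f^{(1)}(12)) = 1/12 · (0.270591 − 0.622796) = -0.0293504.

S_1 ≈ 247.450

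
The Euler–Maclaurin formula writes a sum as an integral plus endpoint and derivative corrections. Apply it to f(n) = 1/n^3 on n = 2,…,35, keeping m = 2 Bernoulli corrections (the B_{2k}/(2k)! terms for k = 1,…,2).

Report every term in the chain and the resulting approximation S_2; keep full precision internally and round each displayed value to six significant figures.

Integral: ∫_2^35 1/x^3 dx = 0.124592.
½[f(2) + f(35)] = ½[0.125000 + 2.33236e-05] = 0.0625117.
So far: 0.187103.
Order-1 term: 1/12 · (-1.99917e-06 − (-0.187500)) = 0.0156248.
Running total after k=1: 0.202728.
Order-2 term: −1/720 · (-3.26395e-08 − (-0.937500)) = -0.00130208.

S_2 ≈ 0.201426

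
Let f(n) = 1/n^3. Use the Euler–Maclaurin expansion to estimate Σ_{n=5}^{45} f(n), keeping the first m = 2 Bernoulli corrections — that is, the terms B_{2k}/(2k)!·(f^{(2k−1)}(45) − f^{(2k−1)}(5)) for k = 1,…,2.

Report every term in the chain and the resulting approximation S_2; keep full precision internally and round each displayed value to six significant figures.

S_2 ≈ 0.0241532

Integral: ∫_5^45 1/x^3 dx = 0.0197531.
½[f(5) + f(45)] = ½[0.00800000 + 1.09739e-05] = 0.00400549.
Integral + boundary = 0.0237586.
k=1: B_{2}/(2)! × [f^{(1)}(45) − f^{(1)}(5)] = 1/12 × (-7.31596e-07 − (-0.00480000)) = 0.000399939.
Running total after k=1: 0.0241585.
k=2: B_{4}/(4)! × [f^{(3)}(45) − f^{(3)}(5)] = −1/720 × (-7.22564e-09 − (-0.00384000)) = -5.33332e-06.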